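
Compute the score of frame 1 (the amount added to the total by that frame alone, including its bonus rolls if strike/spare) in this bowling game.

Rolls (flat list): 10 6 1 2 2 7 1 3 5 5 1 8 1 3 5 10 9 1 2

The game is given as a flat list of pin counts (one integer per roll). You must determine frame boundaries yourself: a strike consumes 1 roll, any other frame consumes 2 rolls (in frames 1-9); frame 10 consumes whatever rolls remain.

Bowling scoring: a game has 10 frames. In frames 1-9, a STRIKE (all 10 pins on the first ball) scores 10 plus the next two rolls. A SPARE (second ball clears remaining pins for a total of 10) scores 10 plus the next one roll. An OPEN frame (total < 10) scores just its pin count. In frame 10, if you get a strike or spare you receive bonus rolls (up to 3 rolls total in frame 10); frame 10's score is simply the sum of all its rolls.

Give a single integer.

Frame 1: STRIKE. 10 + next two rolls (6+1) = 17. Cumulative: 17
Frame 2: OPEN (6+1=7). Cumulative: 24
Frame 3: OPEN (2+2=4). Cumulative: 28

Answer: 17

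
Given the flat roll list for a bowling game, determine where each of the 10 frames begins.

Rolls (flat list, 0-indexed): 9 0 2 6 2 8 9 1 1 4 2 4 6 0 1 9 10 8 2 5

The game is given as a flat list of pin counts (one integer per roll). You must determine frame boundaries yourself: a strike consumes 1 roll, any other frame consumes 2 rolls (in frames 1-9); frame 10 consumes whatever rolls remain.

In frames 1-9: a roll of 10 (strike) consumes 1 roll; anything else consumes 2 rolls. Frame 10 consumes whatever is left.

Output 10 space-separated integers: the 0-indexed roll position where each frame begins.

Frame 1 starts at roll index 0: rolls=9,0 (sum=9), consumes 2 rolls
Frame 2 starts at roll index 2: rolls=2,6 (sum=8), consumes 2 rolls
Frame 3 starts at roll index 4: rolls=2,8 (sum=10), consumes 2 rolls
Frame 4 starts at roll index 6: rolls=9,1 (sum=10), consumes 2 rolls
Frame 5 starts at roll index 8: rolls=1,4 (sum=5), consumes 2 rolls
Frame 6 starts at roll index 10: rolls=2,4 (sum=6), consumes 2 rolls
Frame 7 starts at roll index 12: rolls=6,0 (sum=6), consumes 2 rolls
Frame 8 starts at roll index 14: rolls=1,9 (sum=10), consumes 2 rolls
Frame 9 starts at roll index 16: roll=10 (strike), consumes 1 roll
Frame 10 starts at roll index 17: 3 remaining rolls

Answer: 0 2 4 6 8 10 12 14 16 17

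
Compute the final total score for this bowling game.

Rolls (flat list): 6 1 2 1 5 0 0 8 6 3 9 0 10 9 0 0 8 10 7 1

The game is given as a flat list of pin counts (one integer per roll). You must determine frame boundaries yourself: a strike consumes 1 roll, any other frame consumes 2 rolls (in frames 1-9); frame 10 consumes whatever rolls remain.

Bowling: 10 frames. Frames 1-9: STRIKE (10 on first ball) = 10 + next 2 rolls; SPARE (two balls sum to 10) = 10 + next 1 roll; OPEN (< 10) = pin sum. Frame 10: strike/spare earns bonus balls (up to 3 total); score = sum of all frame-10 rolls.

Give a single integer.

Answer: 95

Derivation:
Frame 1: OPEN (6+1=7). Cumulative: 7
Frame 2: OPEN (2+1=3). Cumulative: 10
Frame 3: OPEN (5+0=5). Cumulative: 15
Frame 4: OPEN (0+8=8). Cumulative: 23
Frame 5: OPEN (6+3=9). Cumulative: 32
Frame 6: OPEN (9+0=9). Cumulative: 41
Frame 7: STRIKE. 10 + next two rolls (9+0) = 19. Cumulative: 60
Frame 8: OPEN (9+0=9). Cumulative: 69
Frame 9: OPEN (0+8=8). Cumulative: 77
Frame 10: STRIKE. Sum of all frame-10 rolls (10+7+1) = 18. Cumulative: 95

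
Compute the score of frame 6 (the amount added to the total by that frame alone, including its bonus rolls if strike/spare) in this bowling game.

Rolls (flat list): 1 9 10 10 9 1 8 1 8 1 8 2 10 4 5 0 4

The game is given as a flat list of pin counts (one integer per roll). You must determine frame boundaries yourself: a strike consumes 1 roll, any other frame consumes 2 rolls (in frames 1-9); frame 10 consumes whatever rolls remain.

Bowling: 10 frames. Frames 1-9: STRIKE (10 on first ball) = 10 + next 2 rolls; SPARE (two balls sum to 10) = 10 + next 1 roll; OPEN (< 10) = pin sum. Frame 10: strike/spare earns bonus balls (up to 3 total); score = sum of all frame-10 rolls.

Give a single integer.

Frame 1: SPARE (1+9=10). 10 + next roll (10) = 20. Cumulative: 20
Frame 2: STRIKE. 10 + next two rolls (10+9) = 29. Cumulative: 49
Frame 3: STRIKE. 10 + next two rolls (9+1) = 20. Cumulative: 69
Frame 4: SPARE (9+1=10). 10 + next roll (8) = 18. Cumulative: 87
Frame 5: OPEN (8+1=9). Cumulative: 96
Frame 6: OPEN (8+1=9). Cumulative: 105
Frame 7: SPARE (8+2=10). 10 + next roll (10) = 20. Cumulative: 125
Frame 8: STRIKE. 10 + next two rolls (4+5) = 19. Cumulative: 144

Answer: 9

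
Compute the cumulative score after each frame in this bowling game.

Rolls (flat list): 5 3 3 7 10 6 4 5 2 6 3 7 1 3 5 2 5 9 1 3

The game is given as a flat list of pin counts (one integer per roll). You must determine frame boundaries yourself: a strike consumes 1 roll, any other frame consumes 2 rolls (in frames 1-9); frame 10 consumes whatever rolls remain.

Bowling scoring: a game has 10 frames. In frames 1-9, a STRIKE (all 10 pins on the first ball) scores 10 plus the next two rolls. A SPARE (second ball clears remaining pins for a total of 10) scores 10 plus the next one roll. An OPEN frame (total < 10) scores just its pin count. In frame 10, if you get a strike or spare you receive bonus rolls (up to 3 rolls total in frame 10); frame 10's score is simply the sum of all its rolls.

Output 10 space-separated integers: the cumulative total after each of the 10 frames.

Answer: 8 28 48 63 70 79 87 95 102 115

Derivation:
Frame 1: OPEN (5+3=8). Cumulative: 8
Frame 2: SPARE (3+7=10). 10 + next roll (10) = 20. Cumulative: 28
Frame 3: STRIKE. 10 + next two rolls (6+4) = 20. Cumulative: 48
Frame 4: SPARE (6+4=10). 10 + next roll (5) = 15. Cumulative: 63
Frame 5: OPEN (5+2=7). Cumulative: 70
Frame 6: OPEN (6+3=9). Cumulative: 79
Frame 7: OPEN (7+1=8). Cumulative: 87
Frame 8: OPEN (3+5=8). Cumulative: 95
Frame 9: OPEN (2+5=7). Cumulative: 102
Frame 10: SPARE. Sum of all frame-10 rolls (9+1+3) = 13. Cumulative: 115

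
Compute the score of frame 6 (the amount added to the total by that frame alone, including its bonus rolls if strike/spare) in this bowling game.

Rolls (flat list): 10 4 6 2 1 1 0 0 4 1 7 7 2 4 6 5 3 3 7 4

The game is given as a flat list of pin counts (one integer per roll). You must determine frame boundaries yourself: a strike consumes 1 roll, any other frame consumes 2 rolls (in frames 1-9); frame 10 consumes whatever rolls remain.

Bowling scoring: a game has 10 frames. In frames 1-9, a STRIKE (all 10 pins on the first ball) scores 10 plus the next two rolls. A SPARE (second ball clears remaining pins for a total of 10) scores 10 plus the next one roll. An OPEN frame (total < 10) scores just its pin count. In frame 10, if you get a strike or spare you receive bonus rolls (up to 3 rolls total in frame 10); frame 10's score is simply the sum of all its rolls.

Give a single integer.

Answer: 8

Derivation:
Frame 1: STRIKE. 10 + next two rolls (4+6) = 20. Cumulative: 20
Frame 2: SPARE (4+6=10). 10 + next roll (2) = 12. Cumulative: 32
Frame 3: OPEN (2+1=3). Cumulative: 35
Frame 4: OPEN (1+0=1). Cumulative: 36
Frame 5: OPEN (0+4=4). Cumulative: 40
Frame 6: OPEN (1+7=8). Cumulative: 48
Frame 7: OPEN (7+2=9). Cumulative: 57
Frame 8: SPARE (4+6=10). 10 + next roll (5) = 15. Cumulative: 72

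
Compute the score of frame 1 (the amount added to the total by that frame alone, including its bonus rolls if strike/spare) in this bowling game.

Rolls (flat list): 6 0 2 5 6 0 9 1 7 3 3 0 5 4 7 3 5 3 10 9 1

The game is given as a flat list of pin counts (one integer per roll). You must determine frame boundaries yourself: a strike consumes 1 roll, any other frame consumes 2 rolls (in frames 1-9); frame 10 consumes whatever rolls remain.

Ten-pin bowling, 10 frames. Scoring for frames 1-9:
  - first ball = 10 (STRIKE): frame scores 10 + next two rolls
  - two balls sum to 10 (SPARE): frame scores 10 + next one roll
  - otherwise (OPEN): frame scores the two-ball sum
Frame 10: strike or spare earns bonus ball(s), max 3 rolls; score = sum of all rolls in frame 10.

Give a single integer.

Answer: 6

Derivation:
Frame 1: OPEN (6+0=6). Cumulative: 6
Frame 2: OPEN (2+5=7). Cumulative: 13
Frame 3: OPEN (6+0=6). Cumulative: 19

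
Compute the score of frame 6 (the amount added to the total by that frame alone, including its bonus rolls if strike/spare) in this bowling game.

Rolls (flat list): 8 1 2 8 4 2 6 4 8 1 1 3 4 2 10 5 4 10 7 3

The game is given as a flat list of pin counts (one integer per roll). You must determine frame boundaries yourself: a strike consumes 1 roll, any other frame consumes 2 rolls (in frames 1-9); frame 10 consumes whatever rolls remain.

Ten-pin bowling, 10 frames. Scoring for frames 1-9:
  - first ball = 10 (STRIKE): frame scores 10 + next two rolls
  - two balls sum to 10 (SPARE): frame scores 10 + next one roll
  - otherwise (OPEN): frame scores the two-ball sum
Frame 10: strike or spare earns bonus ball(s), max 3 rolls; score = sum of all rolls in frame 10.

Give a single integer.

Answer: 4

Derivation:
Frame 1: OPEN (8+1=9). Cumulative: 9
Frame 2: SPARE (2+8=10). 10 + next roll (4) = 14. Cumulative: 23
Frame 3: OPEN (4+2=6). Cumulative: 29
Frame 4: SPARE (6+4=10). 10 + next roll (8) = 18. Cumulative: 47
Frame 5: OPEN (8+1=9). Cumulative: 56
Frame 6: OPEN (1+3=4). Cumulative: 60
Frame 7: OPEN (4+2=6). Cumulative: 66
Frame 8: STRIKE. 10 + next two rolls (5+4) = 19. Cumulative: 85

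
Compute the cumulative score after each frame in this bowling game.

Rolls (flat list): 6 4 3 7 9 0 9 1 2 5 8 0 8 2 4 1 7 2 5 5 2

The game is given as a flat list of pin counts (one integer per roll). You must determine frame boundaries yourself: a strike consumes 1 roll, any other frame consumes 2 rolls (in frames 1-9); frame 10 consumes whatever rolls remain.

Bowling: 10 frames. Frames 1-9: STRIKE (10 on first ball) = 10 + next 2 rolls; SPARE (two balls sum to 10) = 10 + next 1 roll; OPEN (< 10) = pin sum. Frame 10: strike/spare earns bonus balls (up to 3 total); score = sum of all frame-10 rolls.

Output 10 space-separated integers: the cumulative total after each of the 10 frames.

Answer: 13 32 41 53 60 68 82 87 96 108

Derivation:
Frame 1: SPARE (6+4=10). 10 + next roll (3) = 13. Cumulative: 13
Frame 2: SPARE (3+7=10). 10 + next roll (9) = 19. Cumulative: 32
Frame 3: OPEN (9+0=9). Cumulative: 41
Frame 4: SPARE (9+1=10). 10 + next roll (2) = 12. Cumulative: 53
Frame 5: OPEN (2+5=7). Cumulative: 60
Frame 6: OPEN (8+0=8). Cumulative: 68
Frame 7: SPARE (8+2=10). 10 + next roll (4) = 14. Cumulative: 82
Frame 8: OPEN (4+1=5). Cumulative: 87
Frame 9: OPEN (7+2=9). Cumulative: 96
Frame 10: SPARE. Sum of all frame-10 rolls (5+5+2) = 12. Cumulative: 108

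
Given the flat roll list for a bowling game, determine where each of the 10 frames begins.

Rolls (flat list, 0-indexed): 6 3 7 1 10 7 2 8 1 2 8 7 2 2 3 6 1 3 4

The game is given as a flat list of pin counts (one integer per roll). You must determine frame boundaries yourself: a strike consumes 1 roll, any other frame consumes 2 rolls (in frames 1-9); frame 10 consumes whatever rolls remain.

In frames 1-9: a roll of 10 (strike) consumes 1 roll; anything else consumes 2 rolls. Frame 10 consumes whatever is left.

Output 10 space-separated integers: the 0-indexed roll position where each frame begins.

Frame 1 starts at roll index 0: rolls=6,3 (sum=9), consumes 2 rolls
Frame 2 starts at roll index 2: rolls=7,1 (sum=8), consumes 2 rolls
Frame 3 starts at roll index 4: roll=10 (strike), consumes 1 roll
Frame 4 starts at roll index 5: rolls=7,2 (sum=9), consumes 2 rolls
Frame 5 starts at roll index 7: rolls=8,1 (sum=9), consumes 2 rolls
Frame 6 starts at roll index 9: rolls=2,8 (sum=10), consumes 2 rolls
Frame 7 starts at roll index 11: rolls=7,2 (sum=9), consumes 2 rolls
Frame 8 starts at roll index 13: rolls=2,3 (sum=5), consumes 2 rolls
Frame 9 starts at roll index 15: rolls=6,1 (sum=7), consumes 2 rolls
Frame 10 starts at roll index 17: 2 remaining rolls

Answer: 0 2 4 5 7 9 11 13 15 17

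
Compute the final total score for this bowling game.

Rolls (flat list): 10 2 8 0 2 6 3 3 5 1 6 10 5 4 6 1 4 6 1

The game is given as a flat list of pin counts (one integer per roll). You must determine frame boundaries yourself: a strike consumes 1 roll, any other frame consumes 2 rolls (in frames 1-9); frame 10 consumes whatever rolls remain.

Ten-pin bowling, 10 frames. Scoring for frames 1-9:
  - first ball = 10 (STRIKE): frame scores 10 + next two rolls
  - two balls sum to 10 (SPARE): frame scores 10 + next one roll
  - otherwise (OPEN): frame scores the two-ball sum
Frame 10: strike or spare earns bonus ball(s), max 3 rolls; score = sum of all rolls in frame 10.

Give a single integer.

Answer: 102

Derivation:
Frame 1: STRIKE. 10 + next two rolls (2+8) = 20. Cumulative: 20
Frame 2: SPARE (2+8=10). 10 + next roll (0) = 10. Cumulative: 30
Frame 3: OPEN (0+2=2). Cumulative: 32
Frame 4: OPEN (6+3=9). Cumulative: 41
Frame 5: OPEN (3+5=8). Cumulative: 49
Frame 6: OPEN (1+6=7). Cumulative: 56
Frame 7: STRIKE. 10 + next two rolls (5+4) = 19. Cumulative: 75
Frame 8: OPEN (5+4=9). Cumulative: 84
Frame 9: OPEN (6+1=7). Cumulative: 91
Frame 10: SPARE. Sum of all frame-10 rolls (4+6+1) = 11. Cumulative: 102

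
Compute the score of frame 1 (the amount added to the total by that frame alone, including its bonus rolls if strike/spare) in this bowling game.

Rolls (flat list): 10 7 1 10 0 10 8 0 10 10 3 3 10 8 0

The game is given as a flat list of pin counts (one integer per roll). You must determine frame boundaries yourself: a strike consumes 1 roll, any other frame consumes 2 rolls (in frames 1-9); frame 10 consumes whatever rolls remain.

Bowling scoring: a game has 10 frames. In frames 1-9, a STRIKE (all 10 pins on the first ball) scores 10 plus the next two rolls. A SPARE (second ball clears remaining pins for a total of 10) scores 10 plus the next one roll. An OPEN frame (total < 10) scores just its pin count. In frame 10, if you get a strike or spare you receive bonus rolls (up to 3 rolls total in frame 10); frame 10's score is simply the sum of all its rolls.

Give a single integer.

Frame 1: STRIKE. 10 + next two rolls (7+1) = 18. Cumulative: 18
Frame 2: OPEN (7+1=8). Cumulative: 26
Frame 3: STRIKE. 10 + next two rolls (0+10) = 20. Cumulative: 46

Answer: 18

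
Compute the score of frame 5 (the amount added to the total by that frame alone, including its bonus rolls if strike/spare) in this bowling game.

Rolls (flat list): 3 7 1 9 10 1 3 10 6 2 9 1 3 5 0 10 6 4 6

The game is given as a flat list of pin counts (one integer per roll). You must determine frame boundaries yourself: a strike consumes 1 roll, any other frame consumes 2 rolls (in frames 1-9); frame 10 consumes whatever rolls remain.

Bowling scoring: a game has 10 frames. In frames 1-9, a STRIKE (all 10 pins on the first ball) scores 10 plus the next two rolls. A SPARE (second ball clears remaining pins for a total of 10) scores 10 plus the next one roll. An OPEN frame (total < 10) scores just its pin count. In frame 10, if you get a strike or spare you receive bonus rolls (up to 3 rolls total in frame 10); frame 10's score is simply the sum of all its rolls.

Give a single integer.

Frame 1: SPARE (3+7=10). 10 + next roll (1) = 11. Cumulative: 11
Frame 2: SPARE (1+9=10). 10 + next roll (10) = 20. Cumulative: 31
Frame 3: STRIKE. 10 + next two rolls (1+3) = 14. Cumulative: 45
Frame 4: OPEN (1+3=4). Cumulative: 49
Frame 5: STRIKE. 10 + next two rolls (6+2) = 18. Cumulative: 67
Frame 6: OPEN (6+2=8). Cumulative: 75
Frame 7: SPARE (9+1=10). 10 + next roll (3) = 13. Cumulative: 88

Answer: 18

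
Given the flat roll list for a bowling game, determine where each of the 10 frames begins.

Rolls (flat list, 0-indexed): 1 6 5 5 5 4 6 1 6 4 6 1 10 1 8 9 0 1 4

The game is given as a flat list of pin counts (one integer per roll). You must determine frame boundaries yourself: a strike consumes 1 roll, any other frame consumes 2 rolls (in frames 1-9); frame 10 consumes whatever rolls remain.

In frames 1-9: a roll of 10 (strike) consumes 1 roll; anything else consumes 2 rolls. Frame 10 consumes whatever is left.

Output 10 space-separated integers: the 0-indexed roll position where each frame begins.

Answer: 0 2 4 6 8 10 12 13 15 17

Derivation:
Frame 1 starts at roll index 0: rolls=1,6 (sum=7), consumes 2 rolls
Frame 2 starts at roll index 2: rolls=5,5 (sum=10), consumes 2 rolls
Frame 3 starts at roll index 4: rolls=5,4 (sum=9), consumes 2 rolls
Frame 4 starts at roll index 6: rolls=6,1 (sum=7), consumes 2 rolls
Frame 5 starts at roll index 8: rolls=6,4 (sum=10), consumes 2 rolls
Frame 6 starts at roll index 10: rolls=6,1 (sum=7), consumes 2 rolls
Frame 7 starts at roll index 12: roll=10 (strike), consumes 1 roll
Frame 8 starts at roll index 13: rolls=1,8 (sum=9), consumes 2 rolls
Frame 9 starts at roll index 15: rolls=9,0 (sum=9), consumes 2 rolls
Frame 10 starts at roll index 17: 2 remaining rolls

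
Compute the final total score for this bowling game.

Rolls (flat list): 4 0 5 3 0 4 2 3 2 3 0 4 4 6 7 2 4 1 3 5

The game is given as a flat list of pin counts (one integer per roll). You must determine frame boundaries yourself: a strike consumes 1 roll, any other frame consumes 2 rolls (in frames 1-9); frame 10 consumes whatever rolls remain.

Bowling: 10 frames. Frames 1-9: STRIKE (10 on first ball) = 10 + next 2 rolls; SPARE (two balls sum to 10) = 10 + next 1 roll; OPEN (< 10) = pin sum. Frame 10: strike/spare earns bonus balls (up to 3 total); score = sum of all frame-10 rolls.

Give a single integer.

Answer: 69

Derivation:
Frame 1: OPEN (4+0=4). Cumulative: 4
Frame 2: OPEN (5+3=8). Cumulative: 12
Frame 3: OPEN (0+4=4). Cumulative: 16
Frame 4: OPEN (2+3=5). Cumulative: 21
Frame 5: OPEN (2+3=5). Cumulative: 26
Frame 6: OPEN (0+4=4). Cumulative: 30
Frame 7: SPARE (4+6=10). 10 + next roll (7) = 17. Cumulative: 47
Frame 8: OPEN (7+2=9). Cumulative: 56
Frame 9: OPEN (4+1=5). Cumulative: 61
Frame 10: OPEN. Sum of all frame-10 rolls (3+5) = 8. Cumulative: 69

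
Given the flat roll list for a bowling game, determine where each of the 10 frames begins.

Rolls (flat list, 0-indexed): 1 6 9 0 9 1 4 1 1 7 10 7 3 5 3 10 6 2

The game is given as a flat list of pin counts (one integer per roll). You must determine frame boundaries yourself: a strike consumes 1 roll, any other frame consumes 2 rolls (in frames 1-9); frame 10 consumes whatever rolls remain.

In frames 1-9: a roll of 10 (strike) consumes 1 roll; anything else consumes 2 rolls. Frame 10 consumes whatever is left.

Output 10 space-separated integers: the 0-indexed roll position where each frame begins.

Frame 1 starts at roll index 0: rolls=1,6 (sum=7), consumes 2 rolls
Frame 2 starts at roll index 2: rolls=9,0 (sum=9), consumes 2 rolls
Frame 3 starts at roll index 4: rolls=9,1 (sum=10), consumes 2 rolls
Frame 4 starts at roll index 6: rolls=4,1 (sum=5), consumes 2 rolls
Frame 5 starts at roll index 8: rolls=1,7 (sum=8), consumes 2 rolls
Frame 6 starts at roll index 10: roll=10 (strike), consumes 1 roll
Frame 7 starts at roll index 11: rolls=7,3 (sum=10), consumes 2 rolls
Frame 8 starts at roll index 13: rolls=5,3 (sum=8), consumes 2 rolls
Frame 9 starts at roll index 15: roll=10 (strike), consumes 1 roll
Frame 10 starts at roll index 16: 2 remaining rolls

Answer: 0 2 4 6 8 10 11 13 15 16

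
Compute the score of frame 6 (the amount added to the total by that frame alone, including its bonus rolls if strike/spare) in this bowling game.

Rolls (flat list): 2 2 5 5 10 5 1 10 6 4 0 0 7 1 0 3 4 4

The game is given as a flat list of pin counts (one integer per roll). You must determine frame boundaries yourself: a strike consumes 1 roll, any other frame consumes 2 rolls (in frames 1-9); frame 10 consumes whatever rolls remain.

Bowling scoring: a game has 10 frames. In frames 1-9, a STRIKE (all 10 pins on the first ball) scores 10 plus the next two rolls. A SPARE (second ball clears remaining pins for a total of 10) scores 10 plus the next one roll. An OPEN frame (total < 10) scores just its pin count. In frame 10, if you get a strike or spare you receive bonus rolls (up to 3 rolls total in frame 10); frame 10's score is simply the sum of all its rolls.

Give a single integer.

Answer: 10

Derivation:
Frame 1: OPEN (2+2=4). Cumulative: 4
Frame 2: SPARE (5+5=10). 10 + next roll (10) = 20. Cumulative: 24
Frame 3: STRIKE. 10 + next two rolls (5+1) = 16. Cumulative: 40
Frame 4: OPEN (5+1=6). Cumulative: 46
Frame 5: STRIKE. 10 + next two rolls (6+4) = 20. Cumulative: 66
Frame 6: SPARE (6+4=10). 10 + next roll (0) = 10. Cumulative: 76
Frame 7: OPEN (0+0=0). Cumulative: 76
Frame 8: OPEN (7+1=8). Cumulative: 84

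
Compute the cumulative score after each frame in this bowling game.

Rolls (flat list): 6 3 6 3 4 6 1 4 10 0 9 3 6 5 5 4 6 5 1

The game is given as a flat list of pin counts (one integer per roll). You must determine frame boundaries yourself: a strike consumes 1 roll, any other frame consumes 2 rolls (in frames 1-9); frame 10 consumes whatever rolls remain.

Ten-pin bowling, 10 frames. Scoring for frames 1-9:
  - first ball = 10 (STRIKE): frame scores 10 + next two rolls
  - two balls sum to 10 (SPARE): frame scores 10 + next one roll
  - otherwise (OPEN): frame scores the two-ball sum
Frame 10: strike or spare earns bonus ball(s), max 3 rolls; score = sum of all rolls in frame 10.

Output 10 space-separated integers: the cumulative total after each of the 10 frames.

Frame 1: OPEN (6+3=9). Cumulative: 9
Frame 2: OPEN (6+3=9). Cumulative: 18
Frame 3: SPARE (4+6=10). 10 + next roll (1) = 11. Cumulative: 29
Frame 4: OPEN (1+4=5). Cumulative: 34
Frame 5: STRIKE. 10 + next two rolls (0+9) = 19. Cumulative: 53
Frame 6: OPEN (0+9=9). Cumulative: 62
Frame 7: OPEN (3+6=9). Cumulative: 71
Frame 8: SPARE (5+5=10). 10 + next roll (4) = 14. Cumulative: 85
Frame 9: SPARE (4+6=10). 10 + next roll (5) = 15. Cumulative: 100
Frame 10: OPEN. Sum of all frame-10 rolls (5+1) = 6. Cumulative: 106

Answer: 9 18 29 34 53 62 71 85 100 106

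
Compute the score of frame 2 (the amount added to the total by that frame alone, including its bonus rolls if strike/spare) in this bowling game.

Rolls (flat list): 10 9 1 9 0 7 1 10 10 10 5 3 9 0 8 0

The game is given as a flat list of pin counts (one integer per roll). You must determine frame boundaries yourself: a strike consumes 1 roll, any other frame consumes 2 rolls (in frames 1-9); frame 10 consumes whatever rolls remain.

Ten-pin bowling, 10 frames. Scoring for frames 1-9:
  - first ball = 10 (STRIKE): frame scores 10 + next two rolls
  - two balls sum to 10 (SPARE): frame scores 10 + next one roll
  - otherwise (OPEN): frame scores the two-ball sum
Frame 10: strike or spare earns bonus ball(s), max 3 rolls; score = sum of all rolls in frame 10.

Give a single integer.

Answer: 19

Derivation:
Frame 1: STRIKE. 10 + next two rolls (9+1) = 20. Cumulative: 20
Frame 2: SPARE (9+1=10). 10 + next roll (9) = 19. Cumulative: 39
Frame 3: OPEN (9+0=9). Cumulative: 48
Frame 4: OPEN (7+1=8). Cumulative: 56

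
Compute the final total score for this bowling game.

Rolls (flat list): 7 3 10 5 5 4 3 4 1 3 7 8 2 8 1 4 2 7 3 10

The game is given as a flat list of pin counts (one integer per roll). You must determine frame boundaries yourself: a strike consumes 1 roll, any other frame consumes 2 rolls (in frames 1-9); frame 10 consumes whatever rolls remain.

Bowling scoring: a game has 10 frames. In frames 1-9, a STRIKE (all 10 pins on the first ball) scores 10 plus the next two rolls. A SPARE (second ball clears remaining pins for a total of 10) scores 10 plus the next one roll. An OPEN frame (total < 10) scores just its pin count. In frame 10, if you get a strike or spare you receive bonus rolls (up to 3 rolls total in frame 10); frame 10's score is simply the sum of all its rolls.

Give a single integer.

Frame 1: SPARE (7+3=10). 10 + next roll (10) = 20. Cumulative: 20
Frame 2: STRIKE. 10 + next two rolls (5+5) = 20. Cumulative: 40
Frame 3: SPARE (5+5=10). 10 + next roll (4) = 14. Cumulative: 54
Frame 4: OPEN (4+3=7). Cumulative: 61
Frame 5: OPEN (4+1=5). Cumulative: 66
Frame 6: SPARE (3+7=10). 10 + next roll (8) = 18. Cumulative: 84
Frame 7: SPARE (8+2=10). 10 + next roll (8) = 18. Cumulative: 102
Frame 8: OPEN (8+1=9). Cumulative: 111
Frame 9: OPEN (4+2=6). Cumulative: 117
Frame 10: SPARE. Sum of all frame-10 rolls (7+3+10) = 20. Cumulative: 137

Answer: 137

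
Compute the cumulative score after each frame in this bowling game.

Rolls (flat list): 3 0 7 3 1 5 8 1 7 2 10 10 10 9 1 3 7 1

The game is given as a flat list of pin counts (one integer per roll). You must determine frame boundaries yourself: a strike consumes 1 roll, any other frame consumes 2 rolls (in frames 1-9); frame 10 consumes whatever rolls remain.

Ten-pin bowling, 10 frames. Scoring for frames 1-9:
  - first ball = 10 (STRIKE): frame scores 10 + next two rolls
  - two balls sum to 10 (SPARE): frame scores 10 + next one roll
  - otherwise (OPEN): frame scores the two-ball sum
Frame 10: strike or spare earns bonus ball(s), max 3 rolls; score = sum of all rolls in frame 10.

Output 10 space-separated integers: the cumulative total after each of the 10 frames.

Answer: 3 14 20 29 38 68 97 117 130 141

Derivation:
Frame 1: OPEN (3+0=3). Cumulative: 3
Frame 2: SPARE (7+3=10). 10 + next roll (1) = 11. Cumulative: 14
Frame 3: OPEN (1+5=6). Cumulative: 20
Frame 4: OPEN (8+1=9). Cumulative: 29
Frame 5: OPEN (7+2=9). Cumulative: 38
Frame 6: STRIKE. 10 + next two rolls (10+10) = 30. Cumulative: 68
Frame 7: STRIKE. 10 + next two rolls (10+9) = 29. Cumulative: 97
Frame 8: STRIKE. 10 + next two rolls (9+1) = 20. Cumulative: 117
Frame 9: SPARE (9+1=10). 10 + next roll (3) = 13. Cumulative: 130
Frame 10: SPARE. Sum of all frame-10 rolls (3+7+1) = 11. Cumulative: 141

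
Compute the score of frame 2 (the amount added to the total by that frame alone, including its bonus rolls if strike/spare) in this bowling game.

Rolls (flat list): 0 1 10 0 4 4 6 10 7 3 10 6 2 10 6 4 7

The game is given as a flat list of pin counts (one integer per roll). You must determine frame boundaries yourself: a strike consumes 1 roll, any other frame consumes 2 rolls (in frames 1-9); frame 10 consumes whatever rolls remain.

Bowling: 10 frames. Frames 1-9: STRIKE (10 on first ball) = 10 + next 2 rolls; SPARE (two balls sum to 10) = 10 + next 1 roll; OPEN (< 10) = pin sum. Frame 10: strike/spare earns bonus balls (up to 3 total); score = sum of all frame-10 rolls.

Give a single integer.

Answer: 14

Derivation:
Frame 1: OPEN (0+1=1). Cumulative: 1
Frame 2: STRIKE. 10 + next two rolls (0+4) = 14. Cumulative: 15
Frame 3: OPEN (0+4=4). Cumulative: 19
Frame 4: SPARE (4+6=10). 10 + next roll (10) = 20. Cumulative: 39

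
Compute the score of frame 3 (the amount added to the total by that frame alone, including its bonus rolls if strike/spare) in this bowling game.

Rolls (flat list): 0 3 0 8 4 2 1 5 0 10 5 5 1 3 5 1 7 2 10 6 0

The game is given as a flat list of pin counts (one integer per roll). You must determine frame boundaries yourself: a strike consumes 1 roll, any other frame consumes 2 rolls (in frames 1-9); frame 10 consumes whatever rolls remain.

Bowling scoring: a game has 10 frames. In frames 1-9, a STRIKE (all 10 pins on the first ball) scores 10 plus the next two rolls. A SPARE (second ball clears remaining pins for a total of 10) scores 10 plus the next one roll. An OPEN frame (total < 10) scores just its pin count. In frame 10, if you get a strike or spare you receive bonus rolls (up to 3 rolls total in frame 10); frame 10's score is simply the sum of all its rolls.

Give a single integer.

Frame 1: OPEN (0+3=3). Cumulative: 3
Frame 2: OPEN (0+8=8). Cumulative: 11
Frame 3: OPEN (4+2=6). Cumulative: 17
Frame 4: OPEN (1+5=6). Cumulative: 23
Frame 5: SPARE (0+10=10). 10 + next roll (5) = 15. Cumulative: 38

Answer: 6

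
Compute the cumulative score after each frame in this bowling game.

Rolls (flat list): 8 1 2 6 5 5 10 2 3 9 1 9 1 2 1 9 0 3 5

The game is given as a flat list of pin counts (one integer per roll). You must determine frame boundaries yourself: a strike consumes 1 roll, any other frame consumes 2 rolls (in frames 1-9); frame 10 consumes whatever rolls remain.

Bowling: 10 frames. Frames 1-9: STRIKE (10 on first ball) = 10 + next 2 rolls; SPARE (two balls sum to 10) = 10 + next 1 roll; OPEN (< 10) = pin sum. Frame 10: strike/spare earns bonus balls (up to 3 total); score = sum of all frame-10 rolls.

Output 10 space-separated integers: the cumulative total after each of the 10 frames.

Answer: 9 17 37 52 57 76 88 91 100 108

Derivation:
Frame 1: OPEN (8+1=9). Cumulative: 9
Frame 2: OPEN (2+6=8). Cumulative: 17
Frame 3: SPARE (5+5=10). 10 + next roll (10) = 20. Cumulative: 37
Frame 4: STRIKE. 10 + next two rolls (2+3) = 15. Cumulative: 52
Frame 5: OPEN (2+3=5). Cumulative: 57
Frame 6: SPARE (9+1=10). 10 + next roll (9) = 19. Cumulative: 76
Frame 7: SPARE (9+1=10). 10 + next roll (2) = 12. Cumulative: 88
Frame 8: OPEN (2+1=3). Cumulative: 91
Frame 9: OPEN (9+0=9). Cumulative: 100
Frame 10: OPEN. Sum of all frame-10 rolls (3+5) = 8. Cumulative: 108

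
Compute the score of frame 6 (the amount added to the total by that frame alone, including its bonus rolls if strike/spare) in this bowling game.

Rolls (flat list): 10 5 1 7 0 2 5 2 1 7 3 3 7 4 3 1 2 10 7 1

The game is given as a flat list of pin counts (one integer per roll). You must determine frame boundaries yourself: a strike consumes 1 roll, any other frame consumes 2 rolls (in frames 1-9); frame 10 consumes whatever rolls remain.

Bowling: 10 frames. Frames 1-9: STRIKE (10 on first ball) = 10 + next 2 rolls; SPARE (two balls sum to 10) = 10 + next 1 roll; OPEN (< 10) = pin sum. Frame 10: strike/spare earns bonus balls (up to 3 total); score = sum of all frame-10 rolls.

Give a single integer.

Frame 1: STRIKE. 10 + next two rolls (5+1) = 16. Cumulative: 16
Frame 2: OPEN (5+1=6). Cumulative: 22
Frame 3: OPEN (7+0=7). Cumulative: 29
Frame 4: OPEN (2+5=7). Cumulative: 36
Frame 5: OPEN (2+1=3). Cumulative: 39
Frame 6: SPARE (7+3=10). 10 + next roll (3) = 13. Cumulative: 52
Frame 7: SPARE (3+7=10). 10 + next roll (4) = 14. Cumulative: 66
Frame 8: OPEN (4+3=7). Cumulative: 73

Answer: 13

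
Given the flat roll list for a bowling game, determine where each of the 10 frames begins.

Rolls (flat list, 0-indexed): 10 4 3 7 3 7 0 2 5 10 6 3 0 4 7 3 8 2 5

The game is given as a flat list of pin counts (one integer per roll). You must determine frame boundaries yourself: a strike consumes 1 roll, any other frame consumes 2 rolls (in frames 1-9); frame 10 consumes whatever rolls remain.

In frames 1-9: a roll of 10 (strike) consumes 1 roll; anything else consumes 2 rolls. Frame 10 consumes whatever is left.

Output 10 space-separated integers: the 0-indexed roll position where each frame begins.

Answer: 0 1 3 5 7 9 10 12 14 16

Derivation:
Frame 1 starts at roll index 0: roll=10 (strike), consumes 1 roll
Frame 2 starts at roll index 1: rolls=4,3 (sum=7), consumes 2 rolls
Frame 3 starts at roll index 3: rolls=7,3 (sum=10), consumes 2 rolls
Frame 4 starts at roll index 5: rolls=7,0 (sum=7), consumes 2 rolls
Frame 5 starts at roll index 7: rolls=2,5 (sum=7), consumes 2 rolls
Frame 6 starts at roll index 9: roll=10 (strike), consumes 1 roll
Frame 7 starts at roll index 10: rolls=6,3 (sum=9), consumes 2 rolls
Frame 8 starts at roll index 12: rolls=0,4 (sum=4), consumes 2 rolls
Frame 9 starts at roll index 14: rolls=7,3 (sum=10), consumes 2 rolls
Frame 10 starts at roll index 16: 3 remaining rolls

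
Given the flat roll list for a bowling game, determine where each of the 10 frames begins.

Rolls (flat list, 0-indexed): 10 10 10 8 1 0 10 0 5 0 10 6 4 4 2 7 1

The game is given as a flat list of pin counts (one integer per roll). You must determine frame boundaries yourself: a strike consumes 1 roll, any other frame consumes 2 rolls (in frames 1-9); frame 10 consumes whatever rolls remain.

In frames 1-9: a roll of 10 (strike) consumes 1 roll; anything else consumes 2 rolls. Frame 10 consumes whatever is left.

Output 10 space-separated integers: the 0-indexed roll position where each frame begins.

Answer: 0 1 2 3 5 7 9 11 13 15

Derivation:
Frame 1 starts at roll index 0: roll=10 (strike), consumes 1 roll
Frame 2 starts at roll index 1: roll=10 (strike), consumes 1 roll
Frame 3 starts at roll index 2: roll=10 (strike), consumes 1 roll
Frame 4 starts at roll index 3: rolls=8,1 (sum=9), consumes 2 rolls
Frame 5 starts at roll index 5: rolls=0,10 (sum=10), consumes 2 rolls
Frame 6 starts at roll index 7: rolls=0,5 (sum=5), consumes 2 rolls
Frame 7 starts at roll index 9: rolls=0,10 (sum=10), consumes 2 rolls
Frame 8 starts at roll index 11: rolls=6,4 (sum=10), consumes 2 rolls
Frame 9 starts at roll index 13: rolls=4,2 (sum=6), consumes 2 rolls
Frame 10 starts at roll index 15: 2 remaining rolls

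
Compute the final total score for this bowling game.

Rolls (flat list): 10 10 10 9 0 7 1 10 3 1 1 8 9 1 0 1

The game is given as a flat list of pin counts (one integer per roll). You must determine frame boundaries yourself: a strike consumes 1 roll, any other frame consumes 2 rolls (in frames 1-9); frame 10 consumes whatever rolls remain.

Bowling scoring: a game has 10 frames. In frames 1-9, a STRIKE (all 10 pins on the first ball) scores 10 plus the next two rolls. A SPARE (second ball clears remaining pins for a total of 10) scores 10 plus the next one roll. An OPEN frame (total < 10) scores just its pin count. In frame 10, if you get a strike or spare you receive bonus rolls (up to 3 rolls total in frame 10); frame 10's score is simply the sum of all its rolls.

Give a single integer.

Answer: 133

Derivation:
Frame 1: STRIKE. 10 + next two rolls (10+10) = 30. Cumulative: 30
Frame 2: STRIKE. 10 + next two rolls (10+9) = 29. Cumulative: 59
Frame 3: STRIKE. 10 + next two rolls (9+0) = 19. Cumulative: 78
Frame 4: OPEN (9+0=9). Cumulative: 87
Frame 5: OPEN (7+1=8). Cumulative: 95
Frame 6: STRIKE. 10 + next two rolls (3+1) = 14. Cumulative: 109
Frame 7: OPEN (3+1=4). Cumulative: 113
Frame 8: OPEN (1+8=9). Cumulative: 122
Frame 9: SPARE (9+1=10). 10 + next roll (0) = 10. Cumulative: 132
Frame 10: OPEN. Sum of all frame-10 rolls (0+1) = 1. Cumulative: 133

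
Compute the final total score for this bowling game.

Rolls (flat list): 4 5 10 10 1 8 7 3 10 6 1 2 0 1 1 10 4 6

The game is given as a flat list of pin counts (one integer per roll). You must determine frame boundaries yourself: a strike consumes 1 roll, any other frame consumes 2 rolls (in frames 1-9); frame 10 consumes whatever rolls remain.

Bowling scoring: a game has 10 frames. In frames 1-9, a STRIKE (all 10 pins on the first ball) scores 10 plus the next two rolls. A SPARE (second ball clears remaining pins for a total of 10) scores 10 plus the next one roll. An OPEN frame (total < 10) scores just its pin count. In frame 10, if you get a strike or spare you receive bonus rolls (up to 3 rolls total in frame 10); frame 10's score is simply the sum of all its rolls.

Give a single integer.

Frame 1: OPEN (4+5=9). Cumulative: 9
Frame 2: STRIKE. 10 + next two rolls (10+1) = 21. Cumulative: 30
Frame 3: STRIKE. 10 + next two rolls (1+8) = 19. Cumulative: 49
Frame 4: OPEN (1+8=9). Cumulative: 58
Frame 5: SPARE (7+3=10). 10 + next roll (10) = 20. Cumulative: 78
Frame 6: STRIKE. 10 + next two rolls (6+1) = 17. Cumulative: 95
Frame 7: OPEN (6+1=7). Cumulative: 102
Frame 8: OPEN (2+0=2). Cumulative: 104
Frame 9: OPEN (1+1=2). Cumulative: 106
Frame 10: STRIKE. Sum of all frame-10 rolls (10+4+6) = 20. Cumulative: 126

Answer: 126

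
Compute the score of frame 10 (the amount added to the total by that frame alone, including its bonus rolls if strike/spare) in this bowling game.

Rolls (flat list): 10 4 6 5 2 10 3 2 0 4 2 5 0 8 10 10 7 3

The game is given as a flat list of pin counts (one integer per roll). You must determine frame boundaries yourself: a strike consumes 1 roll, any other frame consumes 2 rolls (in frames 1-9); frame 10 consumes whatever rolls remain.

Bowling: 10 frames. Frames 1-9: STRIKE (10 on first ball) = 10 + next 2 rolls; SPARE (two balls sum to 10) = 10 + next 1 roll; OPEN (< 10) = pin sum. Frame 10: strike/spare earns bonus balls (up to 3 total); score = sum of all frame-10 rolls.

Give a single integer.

Frame 1: STRIKE. 10 + next two rolls (4+6) = 20. Cumulative: 20
Frame 2: SPARE (4+6=10). 10 + next roll (5) = 15. Cumulative: 35
Frame 3: OPEN (5+2=7). Cumulative: 42
Frame 4: STRIKE. 10 + next two rolls (3+2) = 15. Cumulative: 57
Frame 5: OPEN (3+2=5). Cumulative: 62
Frame 6: OPEN (0+4=4). Cumulative: 66
Frame 7: OPEN (2+5=7). Cumulative: 73
Frame 8: OPEN (0+8=8). Cumulative: 81
Frame 9: STRIKE. 10 + next two rolls (10+7) = 27. Cumulative: 108
Frame 10: STRIKE. Sum of all frame-10 rolls (10+7+3) = 20. Cumulative: 128

Answer: 20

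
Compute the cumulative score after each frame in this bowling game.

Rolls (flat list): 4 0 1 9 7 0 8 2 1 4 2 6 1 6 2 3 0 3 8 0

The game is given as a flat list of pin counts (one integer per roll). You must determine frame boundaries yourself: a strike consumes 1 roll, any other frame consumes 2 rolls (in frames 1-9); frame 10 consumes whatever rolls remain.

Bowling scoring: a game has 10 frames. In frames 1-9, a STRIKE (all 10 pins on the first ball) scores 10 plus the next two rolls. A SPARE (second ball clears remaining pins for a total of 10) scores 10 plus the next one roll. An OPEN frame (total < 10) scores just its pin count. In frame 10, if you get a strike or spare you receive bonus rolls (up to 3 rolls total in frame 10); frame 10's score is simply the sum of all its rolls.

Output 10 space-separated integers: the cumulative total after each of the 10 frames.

Answer: 4 21 28 39 44 52 59 64 67 75

Derivation:
Frame 1: OPEN (4+0=4). Cumulative: 4
Frame 2: SPARE (1+9=10). 10 + next roll (7) = 17. Cumulative: 21
Frame 3: OPEN (7+0=7). Cumulative: 28
Frame 4: SPARE (8+2=10). 10 + next roll (1) = 11. Cumulative: 39
Frame 5: OPEN (1+4=5). Cumulative: 44
Frame 6: OPEN (2+6=8). Cumulative: 52
Frame 7: OPEN (1+6=7). Cumulative: 59
Frame 8: OPEN (2+3=5). Cumulative: 64
Frame 9: OPEN (0+3=3). Cumulative: 67
Frame 10: OPEN. Sum of all frame-10 rolls (8+0) = 8. Cumulative: 75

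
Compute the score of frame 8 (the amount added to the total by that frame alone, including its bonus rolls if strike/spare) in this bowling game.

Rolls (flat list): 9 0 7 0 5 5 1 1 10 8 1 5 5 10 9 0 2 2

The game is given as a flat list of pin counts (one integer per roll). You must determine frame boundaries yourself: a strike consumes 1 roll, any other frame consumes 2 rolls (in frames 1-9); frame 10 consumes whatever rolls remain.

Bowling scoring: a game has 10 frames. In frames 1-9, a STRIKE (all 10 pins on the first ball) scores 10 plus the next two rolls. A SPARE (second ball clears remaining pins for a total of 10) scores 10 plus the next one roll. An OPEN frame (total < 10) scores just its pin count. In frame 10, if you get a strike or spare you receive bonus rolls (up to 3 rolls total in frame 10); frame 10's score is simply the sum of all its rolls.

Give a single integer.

Frame 1: OPEN (9+0=9). Cumulative: 9
Frame 2: OPEN (7+0=7). Cumulative: 16
Frame 3: SPARE (5+5=10). 10 + next roll (1) = 11. Cumulative: 27
Frame 4: OPEN (1+1=2). Cumulative: 29
Frame 5: STRIKE. 10 + next two rolls (8+1) = 19. Cumulative: 48
Frame 6: OPEN (8+1=9). Cumulative: 57
Frame 7: SPARE (5+5=10). 10 + next roll (10) = 20. Cumulative: 77
Frame 8: STRIKE. 10 + next two rolls (9+0) = 19. Cumulative: 96
Frame 9: OPEN (9+0=9). Cumulative: 105
Frame 10: OPEN. Sum of all frame-10 rolls (2+2) = 4. Cumulative: 109

Answer: 19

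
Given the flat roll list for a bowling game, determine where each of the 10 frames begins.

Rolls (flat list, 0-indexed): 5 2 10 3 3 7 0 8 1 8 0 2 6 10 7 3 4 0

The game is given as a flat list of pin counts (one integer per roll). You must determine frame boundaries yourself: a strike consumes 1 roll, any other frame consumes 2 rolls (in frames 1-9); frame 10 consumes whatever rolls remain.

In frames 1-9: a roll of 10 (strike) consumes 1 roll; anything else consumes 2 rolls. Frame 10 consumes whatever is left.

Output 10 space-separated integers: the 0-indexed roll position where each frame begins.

Frame 1 starts at roll index 0: rolls=5,2 (sum=7), consumes 2 rolls
Frame 2 starts at roll index 2: roll=10 (strike), consumes 1 roll
Frame 3 starts at roll index 3: rolls=3,3 (sum=6), consumes 2 rolls
Frame 4 starts at roll index 5: rolls=7,0 (sum=7), consumes 2 rolls
Frame 5 starts at roll index 7: rolls=8,1 (sum=9), consumes 2 rolls
Frame 6 starts at roll index 9: rolls=8,0 (sum=8), consumes 2 rolls
Frame 7 starts at roll index 11: rolls=2,6 (sum=8), consumes 2 rolls
Frame 8 starts at roll index 13: roll=10 (strike), consumes 1 roll
Frame 9 starts at roll index 14: rolls=7,3 (sum=10), consumes 2 rolls
Frame 10 starts at roll index 16: 2 remaining rolls

Answer: 0 2 3 5 7 9 11 13 14 16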